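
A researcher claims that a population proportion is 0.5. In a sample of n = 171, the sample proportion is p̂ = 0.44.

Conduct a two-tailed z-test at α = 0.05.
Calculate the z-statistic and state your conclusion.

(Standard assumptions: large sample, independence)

Answer: z = -1.5692, fail to reject H₀

Derivation:
H₀: p = 0.5, H₁: p ≠ 0.5
Standard error: SE = √(p₀(1-p₀)/n) = √(0.5×0.5/171) = 0.038236
z-statistic: z = (p̂ - p₀)/SE = (0.44 - 0.5)/0.038236 = -1.5692
Critical value: z_0.025 = ±1.960
p-value = 0.1166
Decision: fail to reject H₀ at α = 0.05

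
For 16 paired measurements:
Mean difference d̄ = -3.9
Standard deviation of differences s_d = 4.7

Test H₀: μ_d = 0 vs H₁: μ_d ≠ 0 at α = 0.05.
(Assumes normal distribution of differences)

Answer: t = -3.3191, reject H₀

Derivation:
df = n - 1 = 15
SE = s_d/√n = 4.7/√16 = 1.1750
t = d̄/SE = -3.9/1.1750 = -3.3191
Critical value: t_{0.025,15} = ±2.131
p-value ≈ 0.0047
Decision: reject H₀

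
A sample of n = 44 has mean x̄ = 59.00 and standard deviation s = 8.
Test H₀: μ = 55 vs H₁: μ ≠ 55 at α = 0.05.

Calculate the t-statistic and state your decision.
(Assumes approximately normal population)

Answer: t = 3.3167, reject H₀

Derivation:
df = n - 1 = 43
SE = s/√n = 8/√44 = 1.2060
t = (x̄ - μ₀)/SE = (59.00 - 55)/1.2060 = 3.3167
Critical value: t_{0.025,43} = ±2.017
p-value ≈ 0.0019
Decision: reject H₀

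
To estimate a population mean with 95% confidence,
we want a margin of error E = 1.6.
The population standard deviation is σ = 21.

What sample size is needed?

Answer: n = 662

Derivation:
z_0.025 = 1.960
n = (z×σ/E)² = (1.960×21/1.6)²
n = 661.7756
Round up: n = 662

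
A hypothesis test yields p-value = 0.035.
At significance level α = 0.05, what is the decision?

Compare p-value to α:
0.035 < 0.05
Decision: reject H₀

Answer: reject H₀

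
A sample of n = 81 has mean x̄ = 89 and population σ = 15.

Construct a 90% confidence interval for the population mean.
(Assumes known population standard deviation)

Confidence level: 90%, α = 0.1
z_0.05 = 1.645
SE = σ/√n = 15/√81 = 1.6667
Margin of error = 1.645 × 1.6667 = 2.7417
CI: x̄ ± margin = 89 ± 2.7417
CI: (86.2583, 91.7417)

Answer: (86.2583, 91.7417)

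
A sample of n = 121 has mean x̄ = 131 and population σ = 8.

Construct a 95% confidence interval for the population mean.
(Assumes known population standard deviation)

Confidence level: 95%, α = 0.05
z_0.025 = 1.960
SE = σ/√n = 8/√121 = 0.7273
Margin of error = 1.960 × 0.7273 = 1.4255
CI: x̄ ± margin = 131 ± 1.4255
CI: (129.5745, 132.4255)

Answer: (129.5745, 132.4255)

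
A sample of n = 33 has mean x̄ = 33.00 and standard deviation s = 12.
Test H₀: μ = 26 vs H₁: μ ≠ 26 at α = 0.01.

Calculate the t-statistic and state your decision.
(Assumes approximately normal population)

df = n - 1 = 32
SE = s/√n = 12/√33 = 2.0889
t = (x̄ - μ₀)/SE = (33.00 - 26)/2.0889 = 3.3510
Critical value: t_{0.005,32} = ±2.738
p-value ≈ 0.0021
Decision: reject H₀

Answer: t = 3.3510, reject H₀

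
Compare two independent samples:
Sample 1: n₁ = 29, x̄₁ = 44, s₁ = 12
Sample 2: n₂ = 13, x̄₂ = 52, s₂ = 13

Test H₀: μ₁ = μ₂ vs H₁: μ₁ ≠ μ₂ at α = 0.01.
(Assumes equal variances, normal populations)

Pooled variance: s²_p = [28×12² + 12×13²]/(40) = 151.5000
s_p = 12.3085
SE = s_p×√(1/n₁ + 1/n₂) = 12.3085×√(1/29 + 1/13) = 4.1083
t = (x̄₁ - x̄₂)/SE = (44 - 52)/4.1083 = -1.9473
df = 40, t-critical = ±2.704
Decision: fail to reject H₀

Answer: t = -1.9473, fail to reject H₀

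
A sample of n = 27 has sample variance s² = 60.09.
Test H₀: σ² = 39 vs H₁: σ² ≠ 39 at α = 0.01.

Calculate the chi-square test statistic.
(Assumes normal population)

Answer: χ² = 40.0600, fail to reject H₀

Derivation:
df = n - 1 = 26
χ² = (n-1)s²/σ₀² = 26×60.09/39 = 40.0600
Critical values: χ²_{0.995,26} = 11.160, χ²_{0.005,26} = 48.290
Rejection region: χ² < 11.160 or χ² > 48.290
Decision: fail to reject H₀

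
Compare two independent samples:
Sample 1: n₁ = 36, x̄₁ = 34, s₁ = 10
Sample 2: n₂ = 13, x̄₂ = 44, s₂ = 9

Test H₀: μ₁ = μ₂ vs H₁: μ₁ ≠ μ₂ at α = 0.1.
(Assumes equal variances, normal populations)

Pooled variance: s²_p = [35×10² + 12×9²]/(47) = 95.1489
s_p = 9.7544
SE = s_p×√(1/n₁ + 1/n₂) = 9.7544×√(1/36 + 1/13) = 3.1563
t = (x̄₁ - x̄₂)/SE = (34 - 44)/3.1563 = -3.1683
df = 47, t-critical = ±1.678
Decision: reject H₀

Answer: t = -3.1683, reject H₀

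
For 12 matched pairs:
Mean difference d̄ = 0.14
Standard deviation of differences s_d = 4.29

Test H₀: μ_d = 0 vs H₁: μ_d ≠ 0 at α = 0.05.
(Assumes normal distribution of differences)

Answer: t = 0.1130, fail to reject H₀

Derivation:
df = n - 1 = 11
SE = s_d/√n = 4.29/√12 = 1.2384
t = d̄/SE = 0.14/1.2384 = 0.1130
Critical value: t_{0.025,11} = ±2.201
p-value ≈ 0.9121
Decision: fail to reject H₀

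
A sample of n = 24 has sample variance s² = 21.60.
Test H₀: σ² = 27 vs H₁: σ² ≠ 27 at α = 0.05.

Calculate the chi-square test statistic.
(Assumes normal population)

Answer: χ² = 18.4000, fail to reject H₀

Derivation:
df = n - 1 = 23
χ² = (n-1)s²/σ₀² = 23×21.60/27 = 18.4000
Critical values: χ²_{0.975,23} = 11.689, χ²_{0.025,23} = 38.076
Rejection region: χ² < 11.689 or χ² > 38.076
Decision: fail to reject H₀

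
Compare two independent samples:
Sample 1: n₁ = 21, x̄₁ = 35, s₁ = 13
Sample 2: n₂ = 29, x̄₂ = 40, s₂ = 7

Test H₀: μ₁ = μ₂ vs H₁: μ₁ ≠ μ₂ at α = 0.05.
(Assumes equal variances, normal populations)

Answer: t = -1.7538, fail to reject H₀

Derivation:
Pooled variance: s²_p = [20×13² + 28×7²]/(48) = 99.0000
s_p = 9.9499
SE = s_p×√(1/n₁ + 1/n₂) = 9.9499×√(1/21 + 1/29) = 2.8510
t = (x̄₁ - x̄₂)/SE = (35 - 40)/2.8510 = -1.7538
df = 48, t-critical = ±2.011
Decision: fail to reject H₀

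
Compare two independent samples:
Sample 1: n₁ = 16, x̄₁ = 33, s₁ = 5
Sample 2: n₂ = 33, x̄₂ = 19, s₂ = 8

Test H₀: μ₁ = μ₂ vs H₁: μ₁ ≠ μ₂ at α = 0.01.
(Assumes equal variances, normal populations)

Pooled variance: s²_p = [15×5² + 32×8²]/(47) = 51.5532
s_p = 7.1801
SE = s_p×√(1/n₁ + 1/n₂) = 7.1801×√(1/16 + 1/33) = 2.1873
t = (x̄₁ - x̄₂)/SE = (33 - 19)/2.1873 = 6.4006
df = 47, t-critical = ±2.685
Decision: reject H₀

Answer: t = 6.4006, reject H₀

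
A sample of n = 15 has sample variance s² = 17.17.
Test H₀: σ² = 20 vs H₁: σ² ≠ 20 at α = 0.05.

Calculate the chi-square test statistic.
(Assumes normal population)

Answer: χ² = 12.0190, fail to reject H₀

Derivation:
df = n - 1 = 14
χ² = (n-1)s²/σ₀² = 14×17.17/20 = 12.0190
Critical values: χ²_{0.975,14} = 5.629, χ²_{0.025,14} = 26.119
Rejection region: χ² < 5.629 or χ² > 26.119
Decision: fail to reject H₀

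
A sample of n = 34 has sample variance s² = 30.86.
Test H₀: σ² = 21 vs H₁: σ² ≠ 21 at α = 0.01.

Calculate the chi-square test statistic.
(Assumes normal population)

Answer: χ² = 48.4943, fail to reject H₀

Derivation:
df = n - 1 = 33
χ² = (n-1)s²/σ₀² = 33×30.86/21 = 48.4943
Critical values: χ²_{0.995,33} = 15.815, χ²_{0.005,33} = 57.648
Rejection region: χ² < 15.815 or χ² > 57.648
Decision: fail to reject H₀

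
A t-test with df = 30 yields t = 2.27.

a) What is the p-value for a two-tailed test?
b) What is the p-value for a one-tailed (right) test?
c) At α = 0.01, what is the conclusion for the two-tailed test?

Using t-distribution with df = 30:
a) Two-tailed: p = 2×P(T > 2.27) = 0.0306
b) One-tailed: p = P(T > 2.27) = 0.0153
c) 0.0306 ≥ 0.01, fail to reject H₀

Answer: a) 0.0306, b) 0.0153, c) fail to reject H₀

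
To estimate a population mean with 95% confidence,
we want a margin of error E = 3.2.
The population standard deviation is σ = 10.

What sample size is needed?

z_0.025 = 1.960
n = (z×σ/E)² = (1.960×10/3.2)²
n = 37.5156
Round up: n = 38

Answer: n = 38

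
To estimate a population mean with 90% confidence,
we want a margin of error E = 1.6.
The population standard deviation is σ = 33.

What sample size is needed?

Answer: n = 1152

Derivation:
z_0.05 = 1.645
n = (z×σ/E)² = (1.645×33/1.6)²
n = 1151.1177
Round up: n = 1152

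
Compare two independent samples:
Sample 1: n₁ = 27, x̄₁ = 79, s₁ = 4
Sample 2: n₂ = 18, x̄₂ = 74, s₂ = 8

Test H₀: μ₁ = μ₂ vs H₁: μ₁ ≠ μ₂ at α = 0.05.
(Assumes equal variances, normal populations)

Answer: t = 2.7784, reject H₀

Derivation:
Pooled variance: s²_p = [26×4² + 17×8²]/(43) = 34.9767
s_p = 5.9141
SE = s_p×√(1/n₁ + 1/n₂) = 5.9141×√(1/27 + 1/18) = 1.7996
t = (x̄₁ - x̄₂)/SE = (79 - 74)/1.7996 = 2.7784
df = 43, t-critical = ±2.017
Decision: reject H₀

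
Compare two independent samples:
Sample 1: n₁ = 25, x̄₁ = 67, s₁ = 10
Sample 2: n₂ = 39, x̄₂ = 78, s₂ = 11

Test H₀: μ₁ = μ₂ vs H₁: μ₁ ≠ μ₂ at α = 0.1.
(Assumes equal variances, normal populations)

Answer: t = -4.0413, reject H₀

Derivation:
Pooled variance: s²_p = [24×10² + 38×11²]/(62) = 112.8710
s_p = 10.6241
SE = s_p×√(1/n₁ + 1/n₂) = 10.6241×√(1/25 + 1/39) = 2.7219
t = (x̄₁ - x̄₂)/SE = (67 - 78)/2.7219 = -4.0413
df = 62, t-critical = ±1.670
Decision: reject H₀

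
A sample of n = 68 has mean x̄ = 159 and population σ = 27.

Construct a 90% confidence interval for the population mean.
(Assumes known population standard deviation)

Answer: (153.6139, 164.3861)

Derivation:
Confidence level: 90%, α = 0.1
z_0.05 = 1.645
SE = σ/√n = 27/√68 = 3.2742
Margin of error = 1.645 × 3.2742 = 5.3861
CI: x̄ ± margin = 159 ± 5.3861
CI: (153.6139, 164.3861)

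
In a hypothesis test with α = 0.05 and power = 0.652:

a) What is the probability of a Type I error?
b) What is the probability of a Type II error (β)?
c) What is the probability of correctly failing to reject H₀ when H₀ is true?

a) Type I error probability = α = 0.05
b) Power = P(reject H₀ | H₁ true) = 1 - β = 0.652, so Type II error probability = β = 1 - Power = 0.348
c) P(fail to reject H₀ | H₀ true) = 1 - α = 0.95

Answer: a) 0.05, b) 0.348, c) 0.95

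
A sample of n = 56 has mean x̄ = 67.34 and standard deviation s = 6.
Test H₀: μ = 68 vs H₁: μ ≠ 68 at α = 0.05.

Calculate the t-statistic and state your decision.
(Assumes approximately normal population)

df = n - 1 = 55
SE = s/√n = 6/√56 = 0.8018
t = (x̄ - μ₀)/SE = (67.34 - 68)/0.8018 = -0.8231
Critical value: t_{0.025,55} = ±2.004
p-value ≈ 0.4140
Decision: fail to reject H₀

Answer: t = -0.8231, fail to reject H₀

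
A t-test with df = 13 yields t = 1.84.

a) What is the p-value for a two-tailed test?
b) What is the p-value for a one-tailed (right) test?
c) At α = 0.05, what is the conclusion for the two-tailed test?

Answer: a) 0.0887, b) 0.0444, c) fail to reject H₀

Derivation:
Using t-distribution with df = 13:
a) Two-tailed: p = 2×P(T > 1.84) = 0.0887
b) One-tailed: p = P(T > 1.84) = 0.0444
c) 0.0887 ≥ 0.05, fail to reject H₀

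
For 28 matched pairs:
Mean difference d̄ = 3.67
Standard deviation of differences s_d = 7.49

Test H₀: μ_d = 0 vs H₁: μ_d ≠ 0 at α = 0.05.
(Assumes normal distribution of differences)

Answer: t = 2.5927, reject H₀

Derivation:
df = n - 1 = 27
SE = s_d/√n = 7.49/√28 = 1.4155
t = d̄/SE = 3.67/1.4155 = 2.5927
Critical value: t_{0.025,27} = ±2.052
p-value ≈ 0.0152
Decision: reject H₀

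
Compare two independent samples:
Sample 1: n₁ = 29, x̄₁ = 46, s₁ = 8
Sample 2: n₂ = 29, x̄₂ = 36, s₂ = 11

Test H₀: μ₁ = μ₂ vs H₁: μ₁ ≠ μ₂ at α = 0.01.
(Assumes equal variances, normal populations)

Pooled variance: s²_p = [28×8² + 28×11²]/(56) = 92.5000
s_p = 9.6177
SE = s_p×√(1/n₁ + 1/n₂) = 9.6177×√(1/29 + 1/29) = 2.5257
t = (x̄₁ - x̄₂)/SE = (46 - 36)/2.5257 = 3.9593
df = 56, t-critical = ±2.667
Decision: reject H₀

Answer: t = 3.9593, reject H₀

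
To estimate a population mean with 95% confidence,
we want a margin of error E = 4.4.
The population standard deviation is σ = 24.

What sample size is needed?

Answer: n = 115

Derivation:
z_0.025 = 1.960
n = (z×σ/E)² = (1.960×24/4.4)²
n = 114.2955
Round up: n = 115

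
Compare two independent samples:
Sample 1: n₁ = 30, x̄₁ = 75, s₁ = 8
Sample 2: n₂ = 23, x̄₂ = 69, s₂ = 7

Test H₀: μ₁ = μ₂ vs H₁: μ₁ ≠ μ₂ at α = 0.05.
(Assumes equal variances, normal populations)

Answer: t = 2.8543, reject H₀

Derivation:
Pooled variance: s²_p = [29×8² + 22×7²]/(51) = 57.5294
s_p = 7.5848
SE = s_p×√(1/n₁ + 1/n₂) = 7.5848×√(1/30 + 1/23) = 2.1021
t = (x̄₁ - x̄₂)/SE = (75 - 69)/2.1021 = 2.8543
df = 51, t-critical = ±2.008
Decision: reject H₀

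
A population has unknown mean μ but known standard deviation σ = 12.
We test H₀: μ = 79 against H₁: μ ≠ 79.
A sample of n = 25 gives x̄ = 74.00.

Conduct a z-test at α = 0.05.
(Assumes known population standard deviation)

Standard error: SE = σ/√n = 12/√25 = 2.4000
z-statistic: z = (x̄ - μ₀)/SE = (74.00 - 79)/2.4000 = -2.0833
Critical value: ±1.960
p-value = 0.0372
Decision: reject H₀

Answer: z = -2.0833, reject H₀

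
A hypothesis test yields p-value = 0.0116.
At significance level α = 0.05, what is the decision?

Compare p-value to α:
0.0116 < 0.05
Decision: reject H₀

Answer: reject H₀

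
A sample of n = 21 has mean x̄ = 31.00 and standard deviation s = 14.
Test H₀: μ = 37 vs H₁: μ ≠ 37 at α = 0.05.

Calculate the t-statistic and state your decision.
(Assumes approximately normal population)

df = n - 1 = 20
SE = s/√n = 14/√21 = 3.0551
t = (x̄ - μ₀)/SE = (31.00 - 37)/3.0551 = -1.9639
Critical value: t_{0.025,20} = ±2.086
p-value ≈ 0.0636
Decision: fail to reject H₀

Answer: t = -1.9639, fail to reject H₀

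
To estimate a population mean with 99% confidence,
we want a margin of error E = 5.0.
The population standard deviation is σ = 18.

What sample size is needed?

Answer: n = 86

Derivation:
z_0.005 = 2.576
n = (z×σ/E)² = (2.576×18/5.0)²
n = 85.9997
Round up: n = 86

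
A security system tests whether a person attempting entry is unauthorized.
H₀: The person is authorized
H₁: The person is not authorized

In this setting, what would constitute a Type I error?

A Type I error (probability α) occurs when we reject a true H₀.
A Type II error (probability β) occurs when we fail to reject a false H₀.

Answer: Denying entry to an authorized person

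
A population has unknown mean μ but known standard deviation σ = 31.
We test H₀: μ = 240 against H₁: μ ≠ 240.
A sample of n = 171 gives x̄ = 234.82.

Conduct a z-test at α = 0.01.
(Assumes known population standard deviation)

Standard error: SE = σ/√n = 31/√171 = 2.3706
z-statistic: z = (x̄ - μ₀)/SE = (234.82 - 240)/2.3706 = -2.1851
Critical value: ±2.576
p-value = 0.0289
Decision: fail to reject H₀

Answer: z = -2.1851, fail to reject H₀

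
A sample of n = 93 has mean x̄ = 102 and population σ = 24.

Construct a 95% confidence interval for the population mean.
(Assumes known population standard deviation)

Confidence level: 95%, α = 0.05
z_0.025 = 1.960
SE = σ/√n = 24/√93 = 2.4887
Margin of error = 1.960 × 2.4887 = 4.8779
CI: x̄ ± margin = 102 ± 4.8779
CI: (97.1221, 106.8779)

Answer: (97.1221, 106.8779)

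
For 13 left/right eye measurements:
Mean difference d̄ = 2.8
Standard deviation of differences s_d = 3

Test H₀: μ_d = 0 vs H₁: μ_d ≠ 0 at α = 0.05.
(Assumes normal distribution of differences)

Answer: t = 3.3650, reject H₀

Derivation:
df = n - 1 = 12
SE = s_d/√n = 3/√13 = 0.8321
t = d̄/SE = 2.8/0.8321 = 3.3650
Critical value: t_{0.025,12} = ±2.179
p-value ≈ 0.0056
Decision: reject H₀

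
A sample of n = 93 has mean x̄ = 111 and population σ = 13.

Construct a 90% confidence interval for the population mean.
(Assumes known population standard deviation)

Answer: (108.7825, 113.2175)

Derivation:
Confidence level: 90%, α = 0.1
z_0.05 = 1.645
SE = σ/√n = 13/√93 = 1.3480
Margin of error = 1.645 × 1.3480 = 2.2175
CI: x̄ ± margin = 111 ± 2.2175
CI: (108.7825, 113.2175)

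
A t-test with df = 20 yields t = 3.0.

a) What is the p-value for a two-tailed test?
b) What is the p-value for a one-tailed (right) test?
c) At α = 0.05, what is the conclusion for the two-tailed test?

Answer: a) 0.0071, b) 0.0035, c) reject H₀

Derivation:
Using t-distribution with df = 20:
a) Two-tailed: p = 2×P(T > 3.0) = 0.0071
b) One-tailed: p = P(T > 3.0) = 0.0035
c) 0.0071 < 0.05, reject H₀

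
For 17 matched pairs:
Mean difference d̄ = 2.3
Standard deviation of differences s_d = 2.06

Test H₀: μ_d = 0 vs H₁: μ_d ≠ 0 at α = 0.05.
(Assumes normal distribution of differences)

Answer: t = 4.6037, reject H₀

Derivation:
df = n - 1 = 16
SE = s_d/√n = 2.06/√17 = 0.4996
t = d̄/SE = 2.3/0.4996 = 4.6037
Critical value: t_{0.025,16} = ±2.120
p-value ≈ 0.0003
Decision: reject H₀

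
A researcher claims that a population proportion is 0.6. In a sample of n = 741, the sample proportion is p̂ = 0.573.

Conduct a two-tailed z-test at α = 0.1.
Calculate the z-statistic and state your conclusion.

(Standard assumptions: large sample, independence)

H₀: p = 0.6, H₁: p ≠ 0.6
Standard error: SE = √(p₀(1-p₀)/n) = √(0.6×0.4/741) = 0.017997
z-statistic: z = (p̂ - p₀)/SE = (0.573 - 0.6)/0.017997 = -1.5003
Critical value: z_0.05 = ±1.645
p-value = 0.1335
Decision: fail to reject H₀ at α = 0.1

Answer: z = -1.5003, fail to reject H₀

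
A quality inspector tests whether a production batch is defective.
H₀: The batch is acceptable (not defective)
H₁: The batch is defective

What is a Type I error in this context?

A Type I error (probability α) occurs when we reject a true H₀.
A Type II error (probability β) occurs when we fail to reject a false H₀.

Answer: Rejecting an acceptable batch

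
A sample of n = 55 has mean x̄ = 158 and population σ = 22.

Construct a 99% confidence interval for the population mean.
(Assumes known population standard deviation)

Confidence level: 99%, α = 0.01
z_0.005 = 2.576
SE = σ/√n = 22/√55 = 2.9665
Margin of error = 2.576 × 2.9665 = 7.6417
CI: x̄ ± margin = 158 ± 7.6417
CI: (150.3583, 165.6417)

Answer: (150.3583, 165.6417)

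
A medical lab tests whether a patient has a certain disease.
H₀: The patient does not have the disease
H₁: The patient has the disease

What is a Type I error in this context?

Type I error: rejecting H₀ when it is actually true (false positive).
Type II error: failing to reject H₀ when H₁ is actually true (false negative).

Answer: Diagnosing a healthy patient as having the disease (false positive)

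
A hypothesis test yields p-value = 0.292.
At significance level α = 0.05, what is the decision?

Compare p-value to α:
0.292 ≥ 0.05
Decision: fail to reject H₀

Answer: fail to reject H₀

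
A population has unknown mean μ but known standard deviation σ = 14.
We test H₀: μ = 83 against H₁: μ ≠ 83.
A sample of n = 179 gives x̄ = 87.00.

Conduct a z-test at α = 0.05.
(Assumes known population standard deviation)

Answer: z = 3.8226, reject H₀

Derivation:
Standard error: SE = σ/√n = 14/√179 = 1.0464
z-statistic: z = (x̄ - μ₀)/SE = (87.00 - 83)/1.0464 = 3.8226
Critical value: ±1.960
p-value = 0.0001
Decision: reject H₀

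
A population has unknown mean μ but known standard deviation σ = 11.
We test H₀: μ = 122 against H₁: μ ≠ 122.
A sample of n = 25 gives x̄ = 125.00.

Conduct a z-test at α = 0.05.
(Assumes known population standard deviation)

Standard error: SE = σ/√n = 11/√25 = 2.2000
z-statistic: z = (x̄ - μ₀)/SE = (125.00 - 122)/2.2000 = 1.3636
Critical value: ±1.960
p-value = 0.1727
Decision: fail to reject H₀

Answer: z = 1.3636, fail to reject H₀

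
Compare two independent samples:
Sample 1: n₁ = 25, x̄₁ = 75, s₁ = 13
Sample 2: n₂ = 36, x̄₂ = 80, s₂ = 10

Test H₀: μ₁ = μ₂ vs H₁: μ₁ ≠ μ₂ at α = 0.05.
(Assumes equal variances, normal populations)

Answer: t = -1.6971, fail to reject H₀

Derivation:
Pooled variance: s²_p = [24×13² + 35×10²]/(59) = 128.0678
s_p = 11.3167
SE = s_p×√(1/n₁ + 1/n₂) = 11.3167×√(1/25 + 1/36) = 2.9462
t = (x̄₁ - x̄₂)/SE = (75 - 80)/2.9462 = -1.6971
df = 59, t-critical = ±2.001
Decision: fail to reject H₀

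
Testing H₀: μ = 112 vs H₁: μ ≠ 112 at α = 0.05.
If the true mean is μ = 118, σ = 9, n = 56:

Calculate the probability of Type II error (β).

SE = σ/√n = 9/√56 = 1.2027
Critical values: μ₀ ± z_0.025×SE = 112 ± 1.960×1.2027
Acceptance region: (109.6427, 114.3573)
Under H₁ (μ = 118): z_high = (114.3573 - 118)/1.2027 = -3.0288, z_low = (109.6427 - 118)/1.2027 = -6.9488
β = P(not reject | H₁) = Φ(-3.0288) - Φ(-6.9488) ≈ 0.0012

Answer: β ≈ 0.0012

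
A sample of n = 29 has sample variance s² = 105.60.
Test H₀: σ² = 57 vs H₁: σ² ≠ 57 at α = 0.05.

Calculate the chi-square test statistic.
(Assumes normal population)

df = n - 1 = 28
χ² = (n-1)s²/σ₀² = 28×105.60/57 = 51.8737
Critical values: χ²_{0.975,28} = 15.308, χ²_{0.025,28} = 44.461
Rejection region: χ² < 15.308 or χ² > 44.461
Decision: reject H₀

Answer: χ² = 51.8737, reject H₀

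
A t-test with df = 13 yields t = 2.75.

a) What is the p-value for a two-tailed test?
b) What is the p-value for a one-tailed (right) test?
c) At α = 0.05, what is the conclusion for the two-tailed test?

Answer: a) 0.0165, b) 0.0083, c) reject H₀

Derivation:
Using t-distribution with df = 13:
a) Two-tailed: p = 2×P(T > 2.75) = 0.0165
b) One-tailed: p = P(T > 2.75) = 0.0083
c) 0.0165 < 0.05, reject H₀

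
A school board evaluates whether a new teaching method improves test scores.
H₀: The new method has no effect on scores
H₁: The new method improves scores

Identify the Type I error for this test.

Answer: Concluding the new method improves scores when it actually doesn't

Derivation:
Type I error (α): Rejecting H₀ when H₀ is true
Type II error (β): Failing to reject H₀ when H₁ is true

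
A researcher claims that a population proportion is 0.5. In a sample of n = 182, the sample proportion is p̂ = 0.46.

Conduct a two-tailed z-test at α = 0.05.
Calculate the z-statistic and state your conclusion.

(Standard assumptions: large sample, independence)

H₀: p = 0.5, H₁: p ≠ 0.5
Standard error: SE = √(p₀(1-p₀)/n) = √(0.5×0.5/182) = 0.037062
z-statistic: z = (p̂ - p₀)/SE = (0.46 - 0.5)/0.037062 = -1.0793
Critical value: z_0.025 = ±1.960
p-value = 0.2805
Decision: fail to reject H₀ at α = 0.05

Answer: z = -1.0793, fail to reject H₀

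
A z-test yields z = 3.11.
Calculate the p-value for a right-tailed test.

Answer: p-value ≈ 0.0009

Derivation:
For z = 3.11:
p = P(Z > 3.11) = 1 - Φ(3.11) = 0.0009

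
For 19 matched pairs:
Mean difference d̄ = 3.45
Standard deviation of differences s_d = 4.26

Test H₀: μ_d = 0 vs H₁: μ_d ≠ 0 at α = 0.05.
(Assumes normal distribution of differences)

Answer: t = 3.5301, reject H₀

Derivation:
df = n - 1 = 18
SE = s_d/√n = 4.26/√19 = 0.9773
t = d̄/SE = 3.45/0.9773 = 3.5301
Critical value: t_{0.025,18} = ±2.101
p-value ≈ 0.0024
Decision: reject H₀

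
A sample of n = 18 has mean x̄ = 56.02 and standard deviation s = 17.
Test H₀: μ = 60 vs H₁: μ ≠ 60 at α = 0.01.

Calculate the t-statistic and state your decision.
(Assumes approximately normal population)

df = n - 1 = 17
SE = s/√n = 17/√18 = 4.0069
t = (x̄ - μ₀)/SE = (56.02 - 60)/4.0069 = -0.9933
Critical value: t_{0.005,17} = ±2.898
p-value ≈ 0.3345
Decision: fail to reject H₀

Answer: t = -0.9933, fail to reject H₀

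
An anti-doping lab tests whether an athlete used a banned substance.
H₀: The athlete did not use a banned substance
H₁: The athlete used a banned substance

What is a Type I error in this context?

Answer: Falsely accusing a clean athlete of doping

Derivation:
Type I error: rejecting H₀ when it is actually true (false positive).
Type II error: failing to reject H₀ when H₁ is actually true (false negative).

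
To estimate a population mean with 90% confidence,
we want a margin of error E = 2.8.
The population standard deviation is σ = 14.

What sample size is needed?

Answer: n = 68

Derivation:
z_0.05 = 1.645
n = (z×σ/E)² = (1.645×14/2.8)²
n = 67.6506
Round up: n = 68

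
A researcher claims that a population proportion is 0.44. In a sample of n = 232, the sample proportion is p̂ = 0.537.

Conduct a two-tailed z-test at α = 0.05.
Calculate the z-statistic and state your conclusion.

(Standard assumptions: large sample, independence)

Answer: z = 2.9765, reject H₀

Derivation:
H₀: p = 0.44, H₁: p ≠ 0.44
Standard error: SE = √(p₀(1-p₀)/n) = √(0.44×0.56/232) = 0.032589
z-statistic: z = (p̂ - p₀)/SE = (0.537 - 0.44)/0.032589 = 2.9765
Critical value: z_0.025 = ±1.960
p-value = 0.0029
Decision: reject H₀ at α = 0.05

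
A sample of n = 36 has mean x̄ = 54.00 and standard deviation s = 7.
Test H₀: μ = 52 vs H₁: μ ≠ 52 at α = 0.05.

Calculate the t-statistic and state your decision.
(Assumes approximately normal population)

Answer: t = 1.7142, fail to reject H₀

Derivation:
df = n - 1 = 35
SE = s/√n = 7/√36 = 1.1667
t = (x̄ - μ₀)/SE = (54.00 - 52)/1.1667 = 1.7142
Critical value: t_{0.025,35} = ±2.030
p-value ≈ 0.0953
Decision: fail to reject H₀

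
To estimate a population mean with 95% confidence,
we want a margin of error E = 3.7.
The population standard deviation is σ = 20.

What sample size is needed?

Answer: n = 113

Derivation:
z_0.025 = 1.960
n = (z×σ/E)² = (1.960×20/3.7)²
n = 112.2454
Round up: n = 113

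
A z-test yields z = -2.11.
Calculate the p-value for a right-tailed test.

For z = -2.11:
p = P(Z > -2.11) = 1 - Φ(-2.11) = 0.9826

Answer: p-value ≈ 0.9826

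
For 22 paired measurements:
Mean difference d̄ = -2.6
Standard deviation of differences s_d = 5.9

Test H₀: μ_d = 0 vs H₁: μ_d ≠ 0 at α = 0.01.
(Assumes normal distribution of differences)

Answer: t = -2.0669, fail to reject H₀

Derivation:
df = n - 1 = 21
SE = s_d/√n = 5.9/√22 = 1.2579
t = d̄/SE = -2.6/1.2579 = -2.0669
Critical value: t_{0.005,21} = ±2.831
p-value ≈ 0.0513
Decision: fail to reject H₀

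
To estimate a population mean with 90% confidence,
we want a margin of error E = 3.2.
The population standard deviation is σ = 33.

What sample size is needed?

z_0.05 = 1.645
n = (z×σ/E)² = (1.645×33/3.2)²
n = 287.7794
Round up: n = 288

Answer: n = 288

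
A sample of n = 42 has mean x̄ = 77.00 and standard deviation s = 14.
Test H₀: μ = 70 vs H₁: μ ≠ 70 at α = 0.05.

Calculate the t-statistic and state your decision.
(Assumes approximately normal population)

df = n - 1 = 41
SE = s/√n = 14/√42 = 2.1602
t = (x̄ - μ₀)/SE = (77.00 - 70)/2.1602 = 3.2404
Critical value: t_{0.025,41} = ±2.020
p-value ≈ 0.0024
Decision: reject H₀

Answer: t = 3.2404, reject H₀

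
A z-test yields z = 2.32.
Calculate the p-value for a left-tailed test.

For z = 2.32:
p = P(Z < 2.32) = Φ(2.32) = 0.9898

Answer: p-value ≈ 0.9898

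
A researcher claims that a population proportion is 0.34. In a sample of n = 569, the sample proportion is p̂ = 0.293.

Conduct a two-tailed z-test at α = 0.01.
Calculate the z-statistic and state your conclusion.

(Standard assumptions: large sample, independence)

Answer: z = -2.3667, fail to reject H₀

Derivation:
H₀: p = 0.34, H₁: p ≠ 0.34
Standard error: SE = √(p₀(1-p₀)/n) = √(0.34×0.66/569) = 0.019859
z-statistic: z = (p̂ - p₀)/SE = (0.293 - 0.34)/0.019859 = -2.3667
Critical value: z_0.005 = ±2.576
p-value = 0.0179
Decision: fail to reject H₀ at α = 0.01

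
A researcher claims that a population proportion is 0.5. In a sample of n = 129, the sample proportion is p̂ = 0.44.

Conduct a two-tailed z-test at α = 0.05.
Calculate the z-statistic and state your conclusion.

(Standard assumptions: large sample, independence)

H₀: p = 0.5, H₁: p ≠ 0.5
Standard error: SE = √(p₀(1-p₀)/n) = √(0.5×0.5/129) = 0.044023
z-statistic: z = (p̂ - p₀)/SE = (0.44 - 0.5)/0.044023 = -1.3629
Critical value: z_0.025 = ±1.960
p-value = 0.1729
Decision: fail to reject H₀ at α = 0.05

Answer: z = -1.3629, fail to reject H₀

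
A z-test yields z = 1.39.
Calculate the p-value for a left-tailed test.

For z = 1.39:
p = P(Z < 1.39) = Φ(1.39) = 0.9177

Answer: p-value ≈ 0.9177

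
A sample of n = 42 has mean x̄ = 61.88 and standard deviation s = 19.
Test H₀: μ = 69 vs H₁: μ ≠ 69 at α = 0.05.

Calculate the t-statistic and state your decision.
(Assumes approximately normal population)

df = n - 1 = 41
SE = s/√n = 19/√42 = 2.9318
t = (x̄ - μ₀)/SE = (61.88 - 69)/2.9318 = -2.4285
Critical value: t_{0.025,41} = ±2.020
p-value ≈ 0.0196
Decision: reject H₀

Answer: t = -2.4285, reject H₀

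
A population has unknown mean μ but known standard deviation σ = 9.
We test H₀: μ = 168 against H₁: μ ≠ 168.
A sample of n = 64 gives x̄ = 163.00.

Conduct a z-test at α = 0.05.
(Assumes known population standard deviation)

Standard error: SE = σ/√n = 9/√64 = 1.1250
z-statistic: z = (x̄ - μ₀)/SE = (163.00 - 168)/1.1250 = -4.4444
Critical value: ±1.960
p-value < 0.0001
Decision: reject H₀

Answer: z = -4.4444, reject H₀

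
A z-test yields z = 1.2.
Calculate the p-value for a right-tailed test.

For z = 1.2:
p = P(Z > 1.2) = 1 - Φ(1.2) = 0.1151

Answer: p-value ≈ 0.1151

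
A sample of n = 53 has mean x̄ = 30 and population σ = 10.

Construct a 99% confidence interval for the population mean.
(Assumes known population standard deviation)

Confidence level: 99%, α = 0.01
z_0.005 = 2.576
SE = σ/√n = 10/√53 = 1.3736
Margin of error = 2.576 × 1.3736 = 3.5384
CI: x̄ ± margin = 30 ± 3.5384
CI: (26.4616, 33.5384)

Answer: (26.4616, 33.5384)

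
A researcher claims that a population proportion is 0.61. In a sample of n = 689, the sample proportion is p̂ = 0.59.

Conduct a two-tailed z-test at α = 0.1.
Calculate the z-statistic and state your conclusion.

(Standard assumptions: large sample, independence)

H₀: p = 0.61, H₁: p ≠ 0.61
Standard error: SE = √(p₀(1-p₀)/n) = √(0.61×0.39/689) = 0.018582
z-statistic: z = (p̂ - p₀)/SE = (0.59 - 0.61)/0.018582 = -1.0763
Critical value: z_0.05 = ±1.645
p-value = 0.2818
Decision: fail to reject H₀ at α = 0.1

Answer: z = -1.0763, fail to reject H₀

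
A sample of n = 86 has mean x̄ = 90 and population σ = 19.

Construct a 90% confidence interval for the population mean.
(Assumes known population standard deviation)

Answer: (86.6297, 93.3703)

Derivation:
Confidence level: 90%, α = 0.1
z_0.05 = 1.645
SE = σ/√n = 19/√86 = 2.0488
Margin of error = 1.645 × 2.0488 = 3.3703
CI: x̄ ± margin = 90 ± 3.3703
CI: (86.6297, 93.3703)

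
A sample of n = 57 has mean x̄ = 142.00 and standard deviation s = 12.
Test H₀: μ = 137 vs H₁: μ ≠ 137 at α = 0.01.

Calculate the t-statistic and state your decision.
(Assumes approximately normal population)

Answer: t = 3.1458, reject H₀

Derivation:
df = n - 1 = 56
SE = s/√n = 12/√57 = 1.5894
t = (x̄ - μ₀)/SE = (142.00 - 137)/1.5894 = 3.1458
Critical value: t_{0.005,56} = ±2.667
p-value ≈ 0.0027
Decision: reject H₀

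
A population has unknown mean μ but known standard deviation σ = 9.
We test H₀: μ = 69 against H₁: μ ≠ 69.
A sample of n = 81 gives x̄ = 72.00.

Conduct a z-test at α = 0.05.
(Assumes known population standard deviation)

Answer: z = 3.0000, reject H₀

Derivation:
Standard error: SE = σ/√n = 9/√81 = 1.0000
z-statistic: z = (x̄ - μ₀)/SE = (72.00 - 69)/1.0000 = 3.0000
Critical value: ±1.960
p-value = 0.0027
Decision: reject H₀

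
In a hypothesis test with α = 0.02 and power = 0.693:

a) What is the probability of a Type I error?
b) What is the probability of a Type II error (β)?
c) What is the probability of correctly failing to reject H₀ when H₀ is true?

Answer: a) 0.02, b) 0.307, c) 0.98

Derivation:
a) Type I error probability = α = 0.02
b) Power = P(reject H₀ | H₁ true) = 1 - β = 0.693, so Type II error probability = β = 1 - Power = 0.307
c) P(fail to reject H₀ | H₀ true) = 1 - α = 0.98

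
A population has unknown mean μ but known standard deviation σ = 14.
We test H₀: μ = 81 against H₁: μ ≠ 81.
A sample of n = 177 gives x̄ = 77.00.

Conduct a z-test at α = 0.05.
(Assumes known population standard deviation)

Answer: z = -3.8012, reject H₀

Derivation:
Standard error: SE = σ/√n = 14/√177 = 1.0523
z-statistic: z = (x̄ - μ₀)/SE = (77.00 - 81)/1.0523 = -3.8012
Critical value: ±1.960
p-value = 0.0001
Decision: reject H₀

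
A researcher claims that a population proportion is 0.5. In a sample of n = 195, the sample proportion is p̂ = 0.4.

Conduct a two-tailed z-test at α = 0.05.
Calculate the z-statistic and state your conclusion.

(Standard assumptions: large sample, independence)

H₀: p = 0.5, H₁: p ≠ 0.5
Standard error: SE = √(p₀(1-p₀)/n) = √(0.5×0.5/195) = 0.035806
z-statistic: z = (p̂ - p₀)/SE = (0.4 - 0.5)/0.035806 = -2.7928
Critical value: z_0.025 = ±1.960
p-value = 0.0052
Decision: reject H₀ at α = 0.05

Answer: z = -2.7928, reject H₀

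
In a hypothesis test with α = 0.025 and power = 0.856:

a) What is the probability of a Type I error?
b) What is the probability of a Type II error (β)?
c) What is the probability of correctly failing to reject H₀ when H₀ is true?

Answer: a) 0.025, b) 0.144, c) 0.975

Derivation:
a) Type I error probability = α = 0.025
b) Power = P(reject H₀ | H₁ true) = 1 - β = 0.856, so Type II error probability = β = 1 - Power = 0.144
c) P(fail to reject H₀ | H₀ true) = 1 - α = 0.975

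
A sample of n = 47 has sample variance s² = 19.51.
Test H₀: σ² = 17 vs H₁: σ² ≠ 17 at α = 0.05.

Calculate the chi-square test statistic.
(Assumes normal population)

Answer: χ² = 52.7918, fail to reject H₀

Derivation:
df = n - 1 = 46
χ² = (n-1)s²/σ₀² = 46×19.51/17 = 52.7918
Critical values: χ²_{0.975,46} = 29.160, χ²_{0.025,46} = 66.617
Rejection region: χ² < 29.160 or χ² > 66.617
Decision: fail to reject H₀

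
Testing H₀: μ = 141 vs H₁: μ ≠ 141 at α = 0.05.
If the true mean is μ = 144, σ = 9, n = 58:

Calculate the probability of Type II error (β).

SE = σ/√n = 9/√58 = 1.1818
Critical values: μ₀ ± z_0.025×SE = 141 ± 1.960×1.1818
Acceptance region: (138.6837, 143.3163)
Under H₁ (μ = 144): z_high = (143.3163 - 144)/1.1818 = -0.5785, z_low = (138.6837 - 144)/1.1818 = -4.4985
β = P(not reject | H₁) = Φ(-0.5785) - Φ(-4.4985) ≈ 0.2815

Answer: β ≈ 0.2815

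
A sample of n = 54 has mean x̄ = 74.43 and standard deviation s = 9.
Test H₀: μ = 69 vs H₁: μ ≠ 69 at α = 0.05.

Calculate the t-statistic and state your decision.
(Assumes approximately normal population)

Answer: t = 4.4337, reject H₀

Derivation:
df = n - 1 = 53
SE = s/√n = 9/√54 = 1.2247
t = (x̄ - μ₀)/SE = (74.43 - 69)/1.2247 = 4.4337
Critical value: t_{0.025,53} = ±2.006
p-value < 0.0001
Decision: reject H₀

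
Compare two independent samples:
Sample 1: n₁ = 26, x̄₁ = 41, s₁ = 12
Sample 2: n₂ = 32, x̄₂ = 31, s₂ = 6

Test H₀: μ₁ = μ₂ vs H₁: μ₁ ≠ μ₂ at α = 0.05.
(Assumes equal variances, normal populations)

Answer: t = 4.1273, reject H₀

Derivation:
Pooled variance: s²_p = [25×12² + 31×6²]/(56) = 84.2143
s_p = 9.1768
SE = s_p×√(1/n₁ + 1/n₂) = 9.1768×√(1/26 + 1/32) = 2.4229
t = (x̄₁ - x̄₂)/SE = (41 - 31)/2.4229 = 4.1273
df = 56, t-critical = ±2.003
Decision: reject H₀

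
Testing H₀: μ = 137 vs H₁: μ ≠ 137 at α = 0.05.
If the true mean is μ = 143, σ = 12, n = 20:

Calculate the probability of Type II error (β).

Answer: β ≈ 0.3913

Derivation:
SE = σ/√n = 12/√20 = 2.6833
Critical values: μ₀ ± z_0.025×SE = 137 ± 1.960×2.6833
Acceptance region: (131.7407, 142.2593)
Under H₁ (μ = 143): z_high = (142.2593 - 143)/2.6833 = -0.2760, z_low = (131.7407 - 143)/2.6833 = -4.1961
β = P(not reject | H₁) = Φ(-0.2760) - Φ(-4.1961) ≈ 0.3913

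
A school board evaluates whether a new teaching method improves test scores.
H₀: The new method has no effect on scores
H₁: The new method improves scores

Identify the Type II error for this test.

Type I error: rejecting H₀ when it is actually true (false positive).
Type II error: failing to reject H₀ when H₁ is actually true (false negative).

Answer: Failing to adopt an effective teaching method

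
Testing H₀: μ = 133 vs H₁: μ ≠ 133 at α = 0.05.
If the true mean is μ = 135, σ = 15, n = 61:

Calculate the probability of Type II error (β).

SE = σ/√n = 15/√61 = 1.9206
Critical values: μ₀ ± z_0.025×SE = 133 ± 1.960×1.9206
Acceptance region: (129.2356, 136.7644)
Under H₁ (μ = 135): z_high = (136.7644 - 135)/1.9206 = 0.9187, z_low = (129.2356 - 135)/1.9206 = -3.0014
β = P(not reject | H₁) = Φ(0.9187) - Φ(-3.0014) ≈ 0.8195

Answer: β ≈ 0.8195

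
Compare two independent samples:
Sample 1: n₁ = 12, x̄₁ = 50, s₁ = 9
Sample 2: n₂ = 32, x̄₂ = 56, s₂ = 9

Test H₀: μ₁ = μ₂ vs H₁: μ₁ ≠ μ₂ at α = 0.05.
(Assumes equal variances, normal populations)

Answer: t = -1.9695, fail to reject H₀

Derivation:
Pooled variance: s²_p = [11×9² + 31×9²]/(42) = 81.0000
s_p = 9.0000
SE = s_p×√(1/n₁ + 1/n₂) = 9.0000×√(1/12 + 1/32) = 3.0465
t = (x̄₁ - x̄₂)/SE = (50 - 56)/3.0465 = -1.9695
df = 42, t-critical = ±2.018
Decision: fail to reject H₀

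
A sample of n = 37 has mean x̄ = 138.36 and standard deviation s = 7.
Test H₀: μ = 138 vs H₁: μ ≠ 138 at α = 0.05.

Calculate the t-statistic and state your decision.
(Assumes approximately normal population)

df = n - 1 = 36
SE = s/√n = 7/√37 = 1.1508
t = (x̄ - μ₀)/SE = (138.36 - 138)/1.1508 = 0.3128
Critical value: t_{0.025,36} = ±2.028
p-value ≈ 0.7562
Decision: fail to reject H₀

Answer: t = 0.3128, fail to reject H₀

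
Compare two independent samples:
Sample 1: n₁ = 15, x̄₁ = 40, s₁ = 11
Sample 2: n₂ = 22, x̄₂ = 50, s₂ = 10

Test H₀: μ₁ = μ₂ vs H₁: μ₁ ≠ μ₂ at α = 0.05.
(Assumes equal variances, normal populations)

Answer: t = -2.8685, reject H₀

Derivation:
Pooled variance: s²_p = [14×11² + 21×10²]/(35) = 108.4000
s_p = 10.4115
SE = s_p×√(1/n₁ + 1/n₂) = 10.4115×√(1/15 + 1/22) = 3.4862
t = (x̄₁ - x̄₂)/SE = (40 - 50)/3.4862 = -2.8685
df = 35, t-critical = ±2.030
Decision: reject H₀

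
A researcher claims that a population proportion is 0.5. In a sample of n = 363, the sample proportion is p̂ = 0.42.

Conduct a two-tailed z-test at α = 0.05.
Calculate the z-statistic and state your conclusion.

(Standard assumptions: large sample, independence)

H₀: p = 0.5, H₁: p ≠ 0.5
Standard error: SE = √(p₀(1-p₀)/n) = √(0.5×0.5/363) = 0.026243
z-statistic: z = (p̂ - p₀)/SE = (0.42 - 0.5)/0.026243 = -3.0484
Critical value: z_0.025 = ±1.960
p-value = 0.0023
Decision: reject H₀ at α = 0.05

Answer: z = -3.0484, reject H₀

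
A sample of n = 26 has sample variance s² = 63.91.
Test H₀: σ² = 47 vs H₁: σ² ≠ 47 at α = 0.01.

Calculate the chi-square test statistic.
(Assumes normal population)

Answer: χ² = 33.9947, fail to reject H₀

Derivation:
df = n - 1 = 25
χ² = (n-1)s²/σ₀² = 25×63.91/47 = 33.9947
Critical values: χ²_{0.995,25} = 10.520, χ²_{0.005,25} = 46.928
Rejection region: χ² < 10.520 or χ² > 46.928
Decision: fail to reject H₀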